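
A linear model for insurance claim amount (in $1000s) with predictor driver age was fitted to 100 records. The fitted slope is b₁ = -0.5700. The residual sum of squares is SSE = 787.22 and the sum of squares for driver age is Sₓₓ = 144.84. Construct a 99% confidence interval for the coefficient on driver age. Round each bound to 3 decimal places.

MSE = SSE/(n − 2) = 787.22/98 = 8.03286.
SE(b₁) = √(MSE/Sₓₓ) = √(8.03286/144.84) = 0.2355.
df = n − 2 = 98.
t* = t_{0.005, 98} = 2.626931.
Margin = t* × SE = 2.626931 × 0.2355 = 0.61864.
CI: -0.5700 ± 0.61864 → (-1.189, 0.049).
With 99% confidence, each one-unit increase in driver age is associated with a change of between -1.189 and 0.049 $1000s in insurance claim amount.

(-1.189, 0.049)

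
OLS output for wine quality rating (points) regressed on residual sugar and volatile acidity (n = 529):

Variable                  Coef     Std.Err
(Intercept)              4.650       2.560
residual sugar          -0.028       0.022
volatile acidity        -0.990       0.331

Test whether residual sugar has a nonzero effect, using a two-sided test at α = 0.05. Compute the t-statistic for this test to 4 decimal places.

t = -1.2727

Read off: b = -0.028, SE = 0.022 for residual sugar.
H₀: β₁ = 0 vs H₁: β₁ ≠ 0.
t = -0.028 / 0.022 = -1.2727.
df = n − k − 1 = 529 − 2 − 1 = 526.
Two-sided p ≈ 0.2037, which is ≥ 0.05, so fail to reject H₀.
The data do not give significant evidence of an association between residual sugar and wine quality rating, after adjusting for the other predictors.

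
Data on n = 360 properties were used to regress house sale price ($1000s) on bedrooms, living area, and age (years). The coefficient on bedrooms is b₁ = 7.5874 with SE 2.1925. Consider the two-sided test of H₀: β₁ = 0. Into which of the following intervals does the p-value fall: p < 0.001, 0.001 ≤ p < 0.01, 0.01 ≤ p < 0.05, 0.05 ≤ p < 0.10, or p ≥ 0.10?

t = 7.5874 / 2.1925 = 3.461.
df = n − k − 1 = 360 − 3 − 1 = 356.
Two-sided p = 2·P(T_{356} > |t|) ≈ 0.0006.
So p < 0.001.

p < 0.001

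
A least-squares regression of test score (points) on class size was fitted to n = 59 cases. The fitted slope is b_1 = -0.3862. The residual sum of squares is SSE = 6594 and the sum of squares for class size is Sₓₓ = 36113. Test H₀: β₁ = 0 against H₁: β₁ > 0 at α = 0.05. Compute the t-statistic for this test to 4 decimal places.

t = -6.8235

MSE = SSE/(n − 2) = 6594/57 = 115.684.
SE(b_1) = √(MSE/Sₓₓ) = √(115.684/36113) = 0.0565985.
t = -0.3862 / 0.0565985 = -6.8235.
df = n − 2 = 57.
One-sided p ≈ 1.0000, which is ≥ 0.05, so fail to reject H₀.
The data do not give significant evidence that the true slope on class size is positive.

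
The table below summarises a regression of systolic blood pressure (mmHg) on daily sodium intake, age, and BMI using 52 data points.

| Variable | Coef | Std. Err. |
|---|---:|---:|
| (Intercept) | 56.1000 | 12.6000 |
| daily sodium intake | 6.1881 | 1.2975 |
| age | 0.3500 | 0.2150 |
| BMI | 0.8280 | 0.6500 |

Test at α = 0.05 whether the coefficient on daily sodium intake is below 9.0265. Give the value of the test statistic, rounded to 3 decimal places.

t = -2.188

Read off: b = 6.1881, SE = 1.2975 for daily sodium intake.
H₀: β₁ = 9.0265 vs H₁: β₁ < 9.0265.
t = (6.1881 − 9.0265) / 1.2975 = -2.188.
df = n − k − 1 = 52 − 3 − 1 = 48.
One-sided p ≈ 0.0168, which is < 0.05, so reject H₀.
There is evidence that the true slope on daily sodium intake is below 9.0265 mmHg per unit, holding the other predictors fixed.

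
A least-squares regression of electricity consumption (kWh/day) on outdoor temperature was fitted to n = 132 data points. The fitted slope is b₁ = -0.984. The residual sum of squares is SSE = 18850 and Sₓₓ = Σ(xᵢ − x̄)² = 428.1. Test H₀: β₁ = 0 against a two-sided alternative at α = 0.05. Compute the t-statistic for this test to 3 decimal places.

MSE = SSE/(n − 2) = 18850/130 = 145.
SE(b₁) = √(MSE/Sₓₓ) = √(145/428.1) = 0.581984.
t = -0.984 / 0.581984 = -1.691.
df = n − 2 = 130.
Two-sided p ≈ 0.0933, which is ≥ 0.05, so fail to reject H₀.
The data do not give significant evidence of an association between outdoor temperature and electricity consumption.

t = -1.691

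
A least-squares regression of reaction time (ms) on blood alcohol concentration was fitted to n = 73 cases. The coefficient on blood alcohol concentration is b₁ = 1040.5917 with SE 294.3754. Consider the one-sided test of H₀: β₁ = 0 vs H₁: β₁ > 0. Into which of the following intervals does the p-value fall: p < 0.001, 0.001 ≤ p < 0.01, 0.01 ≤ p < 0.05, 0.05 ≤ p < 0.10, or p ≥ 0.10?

t = 1040.5917 / 294.3754 = 3.535.
df = n − 2 = 73 − 2 = 71.
One-sided p = P(T_{71} > t) ≈ 0.0004.
So p < 0.001.

p < 0.001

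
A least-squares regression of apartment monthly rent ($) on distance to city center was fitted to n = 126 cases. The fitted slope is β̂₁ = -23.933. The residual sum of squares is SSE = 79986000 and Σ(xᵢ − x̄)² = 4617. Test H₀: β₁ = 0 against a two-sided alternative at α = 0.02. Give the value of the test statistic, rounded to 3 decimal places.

MSE = SSE/(n − 2) = 79986000/124 = 645048.
SE(β̂₁) = √(MSE/Sₓₓ) = √(645048/4617) = 11.82.
t = -23.933 / 11.82 = -2.025.
df = n − 2 = 124.
Two-sided p ≈ 0.0450, which is ≥ 0.02, so fail to reject H₀.
The data do not give significant evidence of an association between distance to city center and apartment monthly rent.

t = -2.025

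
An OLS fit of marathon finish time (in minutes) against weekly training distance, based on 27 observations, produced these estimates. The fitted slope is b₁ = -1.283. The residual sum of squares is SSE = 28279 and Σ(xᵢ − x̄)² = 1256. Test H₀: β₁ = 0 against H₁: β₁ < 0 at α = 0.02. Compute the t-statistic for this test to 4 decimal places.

t = -1.3519

MSE = SSE/(n − 2) = 28279/25 = 1131.16.
SE(b₁) = √(MSE/Sₓₓ) = √(1131.16/1256) = 0.949002.
t = -1.283 / 0.949002 = -1.3519.
df = n − 2 = 25.
One-sided p ≈ 0.0942, which is ≥ 0.02, so fail to reject H₀.
The data do not give significant evidence that the true slope on weekly training distance is negative.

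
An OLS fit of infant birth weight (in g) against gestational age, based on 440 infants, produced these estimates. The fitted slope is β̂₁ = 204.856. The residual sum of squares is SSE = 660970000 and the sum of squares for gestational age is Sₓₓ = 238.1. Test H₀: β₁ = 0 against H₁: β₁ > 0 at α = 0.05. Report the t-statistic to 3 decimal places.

MSE = SSE/(n − 2) = 660970000/438 = 1.50906e+06.
SE(β̂₁) = √(MSE/Sₓₓ) = √(1.50906e+06/238.1) = 79.6112.
t = 204.856 / 79.6112 = 2.573.
df = n − 2 = 438.
One-sided p ≈ 0.0052, which is < 0.05, so reject H₀.
There is evidence that the true slope on gestational age is positive.

t = 2.573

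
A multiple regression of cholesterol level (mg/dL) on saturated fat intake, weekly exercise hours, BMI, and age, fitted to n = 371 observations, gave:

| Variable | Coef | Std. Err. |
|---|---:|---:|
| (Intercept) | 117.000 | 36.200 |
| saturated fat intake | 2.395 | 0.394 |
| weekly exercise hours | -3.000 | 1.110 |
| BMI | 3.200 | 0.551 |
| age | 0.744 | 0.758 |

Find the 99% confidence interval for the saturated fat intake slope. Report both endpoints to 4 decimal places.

(1.3748, 3.4152)

Read off: b = 2.395, SE = 0.394 for saturated fat intake.
df = n − k − 1 = 371 − 4 − 1 = 366.
t* = t_{0.005, 366} = 2.589329.
Margin = t* × SE = 2.589329 × 0.394 = 1.020196.
CI: 2.395 ± 1.020196 → (1.3748, 3.4152).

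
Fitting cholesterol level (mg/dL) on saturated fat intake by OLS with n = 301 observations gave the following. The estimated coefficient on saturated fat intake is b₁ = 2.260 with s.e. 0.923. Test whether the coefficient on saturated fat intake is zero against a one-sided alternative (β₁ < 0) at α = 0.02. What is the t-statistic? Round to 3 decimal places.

H₀: β₁ = 0 vs H₁: β₁ < 0.
t = (b₁ − β₁⁰)/SE = 2.260 / 0.923 = 2.449.
df = n − 2 = 301 − 2 = 299.
One-sided p ≈ 0.9925, which is ≥ 0.02, so fail to reject H₀.
The data do not give significant evidence that the true slope on saturated fat intake is negative.

t = 2.449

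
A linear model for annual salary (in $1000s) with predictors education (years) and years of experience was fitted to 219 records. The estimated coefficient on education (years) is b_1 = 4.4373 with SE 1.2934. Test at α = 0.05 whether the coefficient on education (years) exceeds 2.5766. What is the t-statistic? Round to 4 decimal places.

H₀: β₁ = 2.5766 vs H₁: β₁ > 2.5766.
t = (b_1 − β₁⁰)/SE = (4.4373 − 2.5766) / 1.2934 = 1.4386.
df = n − k − 1 = 219 − 2 − 1 = 216.
One-sided p ≈ 0.0759, which is ≥ 0.05, so fail to reject H₀.
The data do not give significant evidence that the true slope on education (years) exceeds 2.5766 $1000s per unit, holding the other predictors fixed.

t = 1.4386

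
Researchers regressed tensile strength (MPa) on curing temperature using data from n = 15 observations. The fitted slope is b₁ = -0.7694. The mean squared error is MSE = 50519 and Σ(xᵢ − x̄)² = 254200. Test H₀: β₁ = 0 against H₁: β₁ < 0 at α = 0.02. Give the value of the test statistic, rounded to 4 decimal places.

t = -1.7259

SE(b₁) = √(MSE/Sₓₓ) = √(50519/254200) = 0.4458.
t = -0.7694 / 0.4458 = -1.7259.
df = n − 2 = 13.
One-sided p ≈ 0.0540, which is ≥ 0.02, so fail to reject H₀.
The data do not give significant evidence that the true slope on curing temperature is negative.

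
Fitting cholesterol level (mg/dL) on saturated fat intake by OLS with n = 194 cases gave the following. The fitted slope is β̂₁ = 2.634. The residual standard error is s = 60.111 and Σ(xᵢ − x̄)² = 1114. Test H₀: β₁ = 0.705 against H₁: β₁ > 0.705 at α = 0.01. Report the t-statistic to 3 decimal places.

SE(β̂₁) = s/√Sₓₓ = 60.111/√1114 = 1.80099.
t = (2.634 − 0.705) / 1.80099 = 1.071.
df = n − 2 = 192.
One-sided p ≈ 0.1427, which is ≥ 0.01, so fail to reject H₀.
The data do not give significant evidence that the true slope on saturated fat intake exceeds 0.705 mg/dL per unit.

t = 1.071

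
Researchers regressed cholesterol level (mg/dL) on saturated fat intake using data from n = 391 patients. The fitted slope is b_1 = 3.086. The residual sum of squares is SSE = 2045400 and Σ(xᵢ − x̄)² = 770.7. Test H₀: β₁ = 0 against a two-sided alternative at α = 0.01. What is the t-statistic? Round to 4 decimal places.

MSE = SSE/(n − 2) = 2045400/389 = 5258.1.
SE(b_1) = √(MSE/Sₓₓ) = √(5258.1/770.7) = 2.61199.
t = 3.086 / 2.61199 = 1.1815.
df = n − 2 = 389.
Two-sided p ≈ 0.2381, which is ≥ 0.01, so fail to reject H₀.
The data do not give significant evidence of an association between saturated fat intake and cholesterol level.

t = 1.1815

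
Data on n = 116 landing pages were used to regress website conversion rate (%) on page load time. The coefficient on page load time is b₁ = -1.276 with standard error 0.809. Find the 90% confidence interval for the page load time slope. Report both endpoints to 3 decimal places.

df = n − 2 = 116 − 2 = 114.
t* = t_{0.05, 114} = 1.65833.
Margin = t* × SE = 1.65833 × 0.809 = 1.34159.
CI: -1.276 ± 1.34159 → (-2.618, 0.066).
With 90% confidence, each one-unit increase in page load time is associated with a change of between -2.618 and 0.066 % in website conversion rate.

(-2.618, 0.066)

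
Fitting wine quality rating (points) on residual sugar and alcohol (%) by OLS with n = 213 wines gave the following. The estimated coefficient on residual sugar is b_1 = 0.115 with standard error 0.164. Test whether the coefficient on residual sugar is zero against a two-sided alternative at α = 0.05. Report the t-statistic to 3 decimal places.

t = 0.701

H₀: β₁ = 0 vs H₁: β₁ ≠ 0.
t = (b_1 − β₁⁰)/SE = 0.115 / 0.164 = 0.701.
df = n − k − 1 = 213 − 2 − 1 = 210.
Two-sided p ≈ 0.4839, which is ≥ 0.05, so fail to reject H₀.
The data do not give significant evidence of an association between residual sugar and wine quality rating, after adjusting for the other predictors.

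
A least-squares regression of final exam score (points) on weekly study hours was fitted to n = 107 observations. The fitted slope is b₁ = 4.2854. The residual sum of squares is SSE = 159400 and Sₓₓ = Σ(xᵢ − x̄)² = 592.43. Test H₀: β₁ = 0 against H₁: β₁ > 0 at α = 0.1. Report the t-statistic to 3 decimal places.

t = 2.677

MSE = SSE/(n − 2) = 159400/105 = 1518.1.
SE(b₁) = √(MSE/Sₓₓ) = √(1518.1/592.43) = 1.60078.
t = 4.2854 / 1.60078 = 2.677.
df = n − 2 = 105.
One-sided p ≈ 0.0043, which is < 0.1, so reject H₀.
There is evidence that the true slope on weekly study hours is positive.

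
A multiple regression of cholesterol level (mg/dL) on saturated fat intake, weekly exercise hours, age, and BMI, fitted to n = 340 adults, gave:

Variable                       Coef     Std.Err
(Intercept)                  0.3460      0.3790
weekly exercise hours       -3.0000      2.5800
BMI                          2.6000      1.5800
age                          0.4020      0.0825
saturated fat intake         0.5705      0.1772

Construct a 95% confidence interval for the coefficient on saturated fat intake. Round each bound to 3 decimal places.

(0.222, 0.919)

Read off: b = 0.5705, SE = 0.1772 for saturated fat intake.
df = n − k − 1 = 340 − 4 − 1 = 335.
t* = t_{0.025, 335} = 1.967071.
Margin = t* × SE = 1.967071 × 0.1772 = 0.34856.
CI: 0.5705 ± 0.34856 → (0.222, 0.919).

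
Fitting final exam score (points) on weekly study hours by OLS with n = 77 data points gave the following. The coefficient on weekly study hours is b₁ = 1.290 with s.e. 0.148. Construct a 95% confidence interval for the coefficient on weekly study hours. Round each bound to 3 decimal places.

df = n − 2 = 77 − 2 = 75.
t* = t_{0.025, 75} = 1.992102.
Margin = t* × SE = 1.992102 × 0.148 = 0.29483.
CI: 1.290 ± 0.29483 → (0.995, 1.585).
With 95% confidence, each one-unit increase in weekly study hours is associated with a change of between 0.995 and 1.585 points in final exam score.

(0.995, 1.585)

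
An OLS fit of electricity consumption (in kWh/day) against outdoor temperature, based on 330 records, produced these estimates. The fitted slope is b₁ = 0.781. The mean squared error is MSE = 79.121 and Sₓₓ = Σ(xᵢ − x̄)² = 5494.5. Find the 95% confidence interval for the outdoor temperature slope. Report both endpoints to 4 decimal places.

SE(b₁) = √(MSE/Sₓₓ) = √(79.121/5494.5) = 0.12.
df = n − 2 = 328.
t* = t_{0.025, 328} = 1.967223.
Margin = t* × SE = 1.967223 × 0.12 = 0.236067.
CI: 0.781 ± 0.236067 → (0.5449, 1.0171).
With 95% confidence, each one-unit increase in outdoor temperature is associated with a change of between 0.5449 and 1.0171 kWh/day in electricity consumption.

(0.5449, 1.0171)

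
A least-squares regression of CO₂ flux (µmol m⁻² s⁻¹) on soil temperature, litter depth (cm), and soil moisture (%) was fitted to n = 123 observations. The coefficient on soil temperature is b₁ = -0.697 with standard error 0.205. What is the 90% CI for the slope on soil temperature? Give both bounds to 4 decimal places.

(-1.0368, -0.3572)

df = n − k − 1 = 123 − 3 − 1 = 119.
t* = t_{0.05, 119} = 1.657759.
Margin = t* × SE = 1.657759 × 0.205 = 0.339841.
CI: -0.697 ± 0.339841 → (-1.0368, -0.3572).
With 90% confidence, each one-unit increase in soil temperature is associated with a change of between -1.0368 and -0.3572 µmol m⁻² s⁻¹ in CO₂ flux, holding the other predictors fixed.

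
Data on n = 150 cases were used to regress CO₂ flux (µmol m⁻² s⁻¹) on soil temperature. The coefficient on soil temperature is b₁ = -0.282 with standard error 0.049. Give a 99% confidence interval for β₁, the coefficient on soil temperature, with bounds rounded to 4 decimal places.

(-0.4099, -0.1541)

df = n − 2 = 150 − 2 = 148.
t* = t_{0.005, 148} = 2.609456.
Margin = t* × SE = 2.609456 × 0.049 = 0.127863.
CI: -0.282 ± 0.127863 → (-0.4099, -0.1541).
With 99% confidence, each one-unit increase in soil temperature is associated with a change of between -0.4099 and -0.1541 µmol m⁻² s⁻¹ in CO₂ flux.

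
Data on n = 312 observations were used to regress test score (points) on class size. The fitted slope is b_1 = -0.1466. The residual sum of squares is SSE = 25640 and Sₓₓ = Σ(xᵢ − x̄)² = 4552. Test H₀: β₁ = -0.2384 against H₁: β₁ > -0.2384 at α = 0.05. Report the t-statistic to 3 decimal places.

MSE = SSE/(n − 2) = 25640/310 = 82.7097.
SE(b_1) = √(MSE/Sₓₓ) = √(82.7097/4552) = 0.134796.
t = (-0.1466 − (-0.2384)) / 0.134796 = 0.681.
df = n − 2 = 310.
One-sided p ≈ 0.2482, which is ≥ 0.05, so fail to reject H₀.
The data do not give significant evidence that the true slope on class size exceeds -0.2384 points per unit.

t = 0.681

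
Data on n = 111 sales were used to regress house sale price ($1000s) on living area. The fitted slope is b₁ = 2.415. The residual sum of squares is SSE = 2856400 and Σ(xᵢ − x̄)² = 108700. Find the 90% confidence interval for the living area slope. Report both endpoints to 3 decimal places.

MSE = SSE/(n − 2) = 2856400/109 = 26205.5.
SE(b₁) = √(MSE/Sₓₓ) = √(26205.5/108700) = 0.491.
df = n − 2 = 109.
t* = t_{0.05, 109} = 1.658953.
Margin = t* × SE = 1.658953 × 0.491 = 0.81455.
CI: 2.415 ± 0.81455 → (1.600, 3.230).
With 90% confidence, each one-unit increase in living area is associated with a change of between 1.600 and 3.230 $1000s in house sale price.

(1.600, 3.230)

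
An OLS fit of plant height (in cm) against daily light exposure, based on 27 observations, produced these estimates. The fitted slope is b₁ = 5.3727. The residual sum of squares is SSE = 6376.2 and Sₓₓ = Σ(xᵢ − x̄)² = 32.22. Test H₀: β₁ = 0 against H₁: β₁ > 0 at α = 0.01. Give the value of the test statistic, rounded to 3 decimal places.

MSE = SSE/(n − 2) = 6376.2/25 = 255.048.
SE(b₁) = √(MSE/Sₓₓ) = √(255.048/32.22) = 2.81351.
t = 5.3727 / 2.81351 = 1.910.
df = n − 2 = 25.
One-sided p ≈ 0.0339, which is ≥ 0.01, so fail to reject H₀.
The data do not give significant evidence that the true slope on daily light exposure is positive.

t = 1.910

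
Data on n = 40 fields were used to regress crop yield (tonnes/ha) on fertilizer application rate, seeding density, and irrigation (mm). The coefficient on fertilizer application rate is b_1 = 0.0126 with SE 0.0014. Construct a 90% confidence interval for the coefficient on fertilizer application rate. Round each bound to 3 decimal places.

(0.010, 0.015)

df = n − k − 1 = 40 − 3 − 1 = 36.
t* = t_{0.05, 36} = 1.688298.
Margin = t* × SE = 1.688298 × 0.0014 = 0.00236.
CI: 0.0126 ± 0.00236 → (0.010, 0.015).
With 90% confidence, each one-unit increase in fertilizer application rate is associated with a change of between 0.010 and 0.015 tonnes/ha in crop yield, holding the other predictors fixed.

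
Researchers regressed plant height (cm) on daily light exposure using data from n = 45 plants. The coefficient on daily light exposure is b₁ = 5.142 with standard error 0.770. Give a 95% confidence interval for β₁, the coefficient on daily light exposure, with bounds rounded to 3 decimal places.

df = n − 2 = 45 − 2 = 43.
t* = t_{0.025, 43} = 2.016692.
Margin = t* × SE = 2.016692 × 0.770 = 1.55285.
CI: 5.142 ± 1.55285 → (3.589, 6.695).
With 95% confidence, each one-unit increase in daily light exposure is associated with a change of between 3.589 and 6.695 cm in plant height.

(3.589, 6.695)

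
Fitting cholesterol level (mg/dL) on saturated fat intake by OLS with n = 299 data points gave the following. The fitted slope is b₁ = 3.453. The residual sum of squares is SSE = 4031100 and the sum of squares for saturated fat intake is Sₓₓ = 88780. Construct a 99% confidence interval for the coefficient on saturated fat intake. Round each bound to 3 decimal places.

MSE = SSE/(n − 2) = 4031100/297 = 13572.7.
SE(b₁) = √(MSE/Sₓₓ) = √(13572.7/88780) = 0.390999.
df = n − 2 = 297.
t* = t_{0.005, 297} = 2.592484.
Margin = t* × SE = 2.592484 × 0.390999 = 1.01366.
CI: 3.453 ± 1.01366 → (2.439, 4.467).
With 99% confidence, each one-unit increase in saturated fat intake is associated with a change of between 2.439 and 4.467 mg/dL in cholesterol level.

(2.439, 4.467)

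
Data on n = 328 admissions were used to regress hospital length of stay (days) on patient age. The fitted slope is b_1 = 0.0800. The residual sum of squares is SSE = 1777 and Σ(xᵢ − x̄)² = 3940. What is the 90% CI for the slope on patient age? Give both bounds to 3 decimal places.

(0.019, 0.141)

MSE = SSE/(n − 2) = 1777/326 = 5.45092.
SE(b_1) = √(MSE/Sₓₓ) = √(5.45092/3940) = 0.0371952.
df = n − 2 = 326.
t* = t_{0.05, 326} = 1.649541.
Margin = t* × SE = 1.649541 × 0.0371952 = 0.06135.
CI: 0.0800 ± 0.06135 → (0.019, 0.141).
With 90% confidence, each one-unit increase in patient age is associated with a change of between 0.019 and 0.141 days in hospital length of stay.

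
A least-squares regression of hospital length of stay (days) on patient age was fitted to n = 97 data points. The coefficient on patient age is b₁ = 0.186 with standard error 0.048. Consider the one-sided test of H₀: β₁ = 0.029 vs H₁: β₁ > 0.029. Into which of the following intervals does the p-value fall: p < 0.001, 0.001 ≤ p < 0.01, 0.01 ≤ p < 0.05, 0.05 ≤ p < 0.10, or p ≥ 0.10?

p < 0.001

t = (0.186 − 0.029) / 0.048 = 3.271.
df = n − 2 = 97 − 2 = 95.
One-sided p = P(T_{95} > t) ≈ 0.0007.
So p < 0.001.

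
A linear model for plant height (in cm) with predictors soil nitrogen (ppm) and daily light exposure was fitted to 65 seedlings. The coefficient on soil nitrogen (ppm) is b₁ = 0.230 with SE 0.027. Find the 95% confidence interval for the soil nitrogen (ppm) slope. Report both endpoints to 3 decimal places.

(0.176, 0.284)

df = n − k − 1 = 65 − 2 − 1 = 62.
t* = t_{0.025, 62} = 1.998972.
Margin = t* × SE = 1.998972 × 0.027 = 0.05397.
CI: 0.230 ± 0.05397 → (0.176, 0.284).
With 95% confidence, each one-unit increase in soil nitrogen (ppm) is associated with a change of between 0.176 and 0.284 cm in plant height, holding the other predictors fixed.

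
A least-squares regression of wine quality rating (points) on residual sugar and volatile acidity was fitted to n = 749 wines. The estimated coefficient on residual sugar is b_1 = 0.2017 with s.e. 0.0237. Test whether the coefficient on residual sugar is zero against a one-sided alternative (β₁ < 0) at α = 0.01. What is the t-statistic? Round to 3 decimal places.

t = 8.511

H₀: β₁ = 0 vs H₁: β₁ < 0.
t = (b_1 − β₁⁰)/SE = 0.2017 / 0.0237 = 8.511.
df = n − k − 1 = 749 − 2 − 1 = 746.
One-sided p ≈ 1.0000, which is ≥ 0.01, so fail to reject H₀.
The data do not give significant evidence that the true slope on residual sugar is negative, holding the other predictors fixed.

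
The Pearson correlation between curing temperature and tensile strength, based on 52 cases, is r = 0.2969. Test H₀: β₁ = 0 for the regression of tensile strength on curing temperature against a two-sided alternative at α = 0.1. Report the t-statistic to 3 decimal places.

t = 2.199

t = r·√(n − 2)/√(1 − r²) = 0.2969·√50/√0.91185 = 2.199.
df = n − 2 = 50.
Two-sided p ≈ 0.0326, which is < 0.1, so reject H₀.
There is evidence of a linear association between curing temperature and tensile strength.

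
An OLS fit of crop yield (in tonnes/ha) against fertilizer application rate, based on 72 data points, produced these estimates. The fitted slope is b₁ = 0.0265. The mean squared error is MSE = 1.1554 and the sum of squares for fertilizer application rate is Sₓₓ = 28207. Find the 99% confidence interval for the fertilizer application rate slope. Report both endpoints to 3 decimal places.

(0.010, 0.043)

SE(b₁) = √(MSE/Sₓₓ) = √(1.1554/28207) = 0.00640011.
df = n − 2 = 70.
t* = t_{0.005, 70} = 2.647905.
Margin = t* × SE = 2.647905 × 0.00640011 = 0.01695.
CI: 0.0265 ± 0.01695 → (0.010, 0.043).
With 99% confidence, each one-unit increase in fertilizer application rate is associated with a change of between 0.010 and 0.043 tonnes/ha in crop yield.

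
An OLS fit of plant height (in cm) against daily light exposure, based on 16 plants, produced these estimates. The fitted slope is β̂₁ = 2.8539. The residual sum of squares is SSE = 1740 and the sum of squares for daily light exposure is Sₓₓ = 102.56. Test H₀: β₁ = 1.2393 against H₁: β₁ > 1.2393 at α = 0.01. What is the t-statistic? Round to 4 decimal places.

t = 1.4667

MSE = SSE/(n − 2) = 1740/14 = 124.286.
SE(β̂₁) = √(MSE/Sₓₓ) = √(124.286/102.56) = 1.10083.
t = (2.8539 − 1.2393) / 1.10083 = 1.4667.
df = n − 2 = 14.
One-sided p ≈ 0.0823, which is ≥ 0.01, so fail to reject H₀.
The data do not give significant evidence that the true slope on daily light exposure exceeds 1.2393 cm per unit.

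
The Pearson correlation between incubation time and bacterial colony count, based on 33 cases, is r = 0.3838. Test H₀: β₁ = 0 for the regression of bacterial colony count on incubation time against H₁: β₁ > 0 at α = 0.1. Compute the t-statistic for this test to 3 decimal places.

t = r·√(n − 2)/√(1 − r²) = 0.3838·√31/√0.852698 = 2.314.
df = n − 2 = 31.
One-sided p ≈ 0.0137, which is < 0.1, so reject H₀.
There is evidence of a linear association between incubation time and bacterial colony count.

t = 2.314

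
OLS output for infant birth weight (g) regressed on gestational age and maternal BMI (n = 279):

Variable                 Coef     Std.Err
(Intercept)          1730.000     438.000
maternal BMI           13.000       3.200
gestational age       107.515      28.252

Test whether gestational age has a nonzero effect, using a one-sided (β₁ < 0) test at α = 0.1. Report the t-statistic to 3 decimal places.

Read off: b = 107.515, SE = 28.252 for gestational age.
H₀: β₁ = 0 vs H₁: β₁ < 0.
t = 107.515 / 28.252 = 3.806.
df = n − k − 1 = 279 − 2 − 1 = 276.
One-sided p ≈ 0.9999, which is ≥ 0.1, so fail to reject H₀.
The data do not give significant evidence that the true slope on gestational age is negative, holding the other predictors fixed.

t = 3.806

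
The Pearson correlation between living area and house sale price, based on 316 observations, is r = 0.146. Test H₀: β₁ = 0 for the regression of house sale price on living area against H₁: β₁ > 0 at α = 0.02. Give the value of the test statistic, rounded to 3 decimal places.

t = r·√(n − 2)/√(1 − r²) = 0.146·√314/√0.978684 = 2.615.
df = n − 2 = 314.
One-sided p ≈ 0.0047, which is < 0.02, so reject H₀.
There is evidence of a linear association between living area and house sale price.

t = 2.615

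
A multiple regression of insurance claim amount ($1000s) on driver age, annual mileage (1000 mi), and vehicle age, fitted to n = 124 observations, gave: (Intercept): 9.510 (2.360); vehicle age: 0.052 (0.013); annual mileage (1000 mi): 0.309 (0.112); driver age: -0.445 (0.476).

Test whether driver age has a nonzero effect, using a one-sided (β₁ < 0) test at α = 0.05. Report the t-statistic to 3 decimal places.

Read off: b = -0.445, SE = 0.476 for driver age.
H₀: β₁ = 0 vs H₁: β₁ < 0.
t = -0.445 / 0.476 = -0.935.
df = n − k − 1 = 124 − 3 − 1 = 120.
One-sided p ≈ 0.1759, which is ≥ 0.05, so fail to reject H₀.
The data do not give significant evidence that the true slope on driver age is negative, holding the other predictors fixed.

t = -0.935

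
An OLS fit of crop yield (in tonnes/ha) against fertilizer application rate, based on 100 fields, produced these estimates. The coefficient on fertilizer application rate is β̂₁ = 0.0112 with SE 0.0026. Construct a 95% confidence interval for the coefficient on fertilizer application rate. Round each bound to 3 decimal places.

df = n − 2 = 100 − 2 = 98.
t* = t_{0.025, 98} = 1.984467.
Margin = t* × SE = 1.984467 × 0.0026 = 0.00516.
CI: 0.0112 ± 0.00516 → (0.006, 0.016).
With 95% confidence, each one-unit increase in fertilizer application rate is associated with a change of between 0.006 and 0.016 tonnes/ha in crop yield.

(0.006, 0.016)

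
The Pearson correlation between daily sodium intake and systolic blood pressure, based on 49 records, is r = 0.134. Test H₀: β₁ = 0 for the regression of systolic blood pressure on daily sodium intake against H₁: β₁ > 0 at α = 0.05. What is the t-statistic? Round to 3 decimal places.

t = r·√(n − 2)/√(1 − r²) = 0.134·√47/√0.982044 = 0.927.
df = n − 2 = 47.
One-sided p ≈ 0.1793, which is ≥ 0.05, so fail to reject H₀.
The data do not give significant evidence of a linear association between daily sodium intake and systolic blood pressure.

t = 0.927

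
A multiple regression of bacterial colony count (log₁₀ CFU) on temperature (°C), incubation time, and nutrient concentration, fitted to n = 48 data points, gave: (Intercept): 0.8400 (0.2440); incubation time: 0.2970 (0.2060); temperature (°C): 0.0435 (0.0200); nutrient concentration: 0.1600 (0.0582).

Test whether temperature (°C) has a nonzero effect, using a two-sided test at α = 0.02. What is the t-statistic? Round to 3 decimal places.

Read off: b = 0.0435, SE = 0.0200 for temperature (°C).
H₀: β₁ = 0 vs H₁: β₁ ≠ 0.
t = 0.0435 / 0.0200 = 2.175.
df = n − k − 1 = 48 − 3 − 1 = 44.
Two-sided p ≈ 0.0350, which is ≥ 0.02, so fail to reject H₀.
The data do not give significant evidence of an association between temperature (°C) and bacterial colony count, after adjusting for the other predictors.

t = 2.175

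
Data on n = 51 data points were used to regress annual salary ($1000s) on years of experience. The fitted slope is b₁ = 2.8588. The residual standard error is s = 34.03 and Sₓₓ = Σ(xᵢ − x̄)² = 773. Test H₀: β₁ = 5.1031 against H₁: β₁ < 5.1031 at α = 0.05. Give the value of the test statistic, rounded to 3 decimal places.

t = -1.834

SE(b₁) = s/√Sₓₓ = 34.03/√773 = 1.22397.
t = (2.8588 − 5.1031) / 1.22397 = -1.834.
df = n − 2 = 49.
One-sided p ≈ 0.0364, which is < 0.05, so reject H₀.
There is evidence that the true slope on years of experience is below 5.1031 $1000s per unit.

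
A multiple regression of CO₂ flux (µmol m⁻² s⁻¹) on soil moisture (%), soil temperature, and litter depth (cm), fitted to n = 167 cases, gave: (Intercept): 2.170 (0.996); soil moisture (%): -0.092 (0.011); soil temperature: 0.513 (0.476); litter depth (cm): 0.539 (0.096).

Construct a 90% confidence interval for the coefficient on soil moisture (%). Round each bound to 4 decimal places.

Read off: b = -0.092, SE = 0.011 for soil moisture (%).
df = n − k − 1 = 167 − 3 − 1 = 163.
t* = t_{0.05, 163} = 1.654256.
Margin = t* × SE = 1.654256 × 0.011 = 0.018197.
CI: -0.092 ± 0.018197 → (-0.1102, -0.0738).

(-0.1102, -0.0738)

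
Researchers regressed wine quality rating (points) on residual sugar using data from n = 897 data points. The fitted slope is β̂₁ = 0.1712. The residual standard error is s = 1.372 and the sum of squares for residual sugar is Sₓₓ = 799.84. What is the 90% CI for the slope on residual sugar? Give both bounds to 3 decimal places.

SE(β̂₁) = s/√Sₓₓ = 1.372/√799.84 = 0.0485124.
df = n − 2 = 895.
t* = t_{0.05, 895} = 1.646558.
Margin = t* × SE = 1.646558 × 0.0485124 = 0.07988.
CI: 0.1712 ± 0.07988 → (0.091, 0.251).
With 90% confidence, each one-unit increase in residual sugar is associated with a change of between 0.091 and 0.251 points in wine quality rating.

(0.091, 0.251)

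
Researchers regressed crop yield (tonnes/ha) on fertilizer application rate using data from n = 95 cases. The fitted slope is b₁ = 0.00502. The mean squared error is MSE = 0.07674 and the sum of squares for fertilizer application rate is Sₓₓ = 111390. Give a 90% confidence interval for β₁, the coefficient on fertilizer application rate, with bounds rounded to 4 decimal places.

SE(b₁) = √(MSE/Sₓₓ) = √(0.07674/111390) = 0.000830019.
df = n − 2 = 93.
t* = t_{0.05, 93} = 1.661404.
Margin = t* × SE = 1.661404 × 0.000830019 = 0.001379.
CI: 0.00502 ± 0.001379 → (0.0036, 0.0064).
With 90% confidence, each one-unit increase in fertilizer application rate is associated with a change of between 0.0036 and 0.0064 tonnes/ha in crop yield.

(0.0036, 0.0064)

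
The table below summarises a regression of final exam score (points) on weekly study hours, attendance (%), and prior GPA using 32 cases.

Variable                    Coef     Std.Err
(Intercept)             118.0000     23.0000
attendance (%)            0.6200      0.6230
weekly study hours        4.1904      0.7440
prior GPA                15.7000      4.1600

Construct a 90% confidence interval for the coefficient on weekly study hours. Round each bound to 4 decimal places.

(2.9248, 5.4560)

Read off: b = 4.1904, SE = 0.7440 for weekly study hours.
df = n − k − 1 = 32 − 3 − 1 = 28.
t* = t_{0.05, 28} = 1.701131.
Margin = t* × SE = 1.701131 × 0.7440 = 1.265641.
CI: 4.1904 ± 1.265641 → (2.9248, 5.4560).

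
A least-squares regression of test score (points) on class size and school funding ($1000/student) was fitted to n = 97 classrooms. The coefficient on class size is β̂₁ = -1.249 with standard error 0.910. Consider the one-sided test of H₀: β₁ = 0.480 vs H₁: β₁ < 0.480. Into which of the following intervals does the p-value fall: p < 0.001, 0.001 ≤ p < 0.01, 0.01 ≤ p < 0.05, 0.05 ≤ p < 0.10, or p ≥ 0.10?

0.01 ≤ p < 0.05

t = (-1.249 − 0.480) / 0.910 = -1.900.
df = n − k − 1 = 97 − 2 − 1 = 94.
One-sided p = P(T_{94} < t) ≈ 0.0302.
So 0.01 ≤ p < 0.05.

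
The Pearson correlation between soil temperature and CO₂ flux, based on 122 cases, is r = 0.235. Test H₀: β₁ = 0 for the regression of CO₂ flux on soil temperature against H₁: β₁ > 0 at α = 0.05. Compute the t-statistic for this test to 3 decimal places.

t = r·√(n − 2)/√(1 − r²) = 0.235·√120/√0.944775 = 2.648.
df = n − 2 = 120.
One-sided p ≈ 0.0046, which is < 0.05, so reject H₀.
There is evidence of a linear association between soil temperature and CO₂ flux.

t = 2.648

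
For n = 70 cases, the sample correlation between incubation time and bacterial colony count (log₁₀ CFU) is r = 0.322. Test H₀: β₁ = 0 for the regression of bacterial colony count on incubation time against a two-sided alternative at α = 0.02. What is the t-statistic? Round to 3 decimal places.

t = r·√(n − 2)/√(1 − r²) = 0.322·√68/√0.896316 = 2.805.
df = n − 2 = 68.
Two-sided p ≈ 0.0066, which is < 0.02, so reject H₀.
There is evidence of a linear association between incubation time and bacterial colony count.

t = 2.805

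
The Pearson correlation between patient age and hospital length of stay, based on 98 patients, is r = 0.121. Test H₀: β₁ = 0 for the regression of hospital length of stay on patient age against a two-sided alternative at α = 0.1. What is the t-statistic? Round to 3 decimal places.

t = 1.194

t = r·√(n − 2)/√(1 − r²) = 0.121·√96/√0.985359 = 1.194.
df = n − 2 = 96.
Two-sided p ≈ 0.2353, which is ≥ 0.1, so fail to reject H₀.
The data do not give significant evidence of a linear association between patient age and hospital length of stay.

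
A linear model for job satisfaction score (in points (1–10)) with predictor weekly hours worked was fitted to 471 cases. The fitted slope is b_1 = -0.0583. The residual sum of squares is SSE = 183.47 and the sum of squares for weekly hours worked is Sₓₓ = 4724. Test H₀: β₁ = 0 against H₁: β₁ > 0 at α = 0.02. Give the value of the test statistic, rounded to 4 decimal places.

MSE = SSE/(n − 2) = 183.47/469 = 0.391194.
SE(b_1) = √(MSE/Sₓₓ) = √(0.391194/4724) = 0.0091.
t = -0.0583 / 0.0091 = -6.4066.
df = n − 2 = 469.
One-sided p ≈ 1.0000, which is ≥ 0.02, so fail to reject H₀.
The data do not give significant evidence that the true slope on weekly hours worked is positive.

t = -6.4066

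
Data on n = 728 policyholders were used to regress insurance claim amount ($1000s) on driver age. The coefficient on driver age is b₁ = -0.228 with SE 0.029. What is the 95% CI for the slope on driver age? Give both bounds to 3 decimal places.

df = n − 2 = 728 − 2 = 726.
t* = t_{0.025, 726} = 1.963237.
Margin = t* × SE = 1.963237 × 0.029 = 0.05693.
CI: -0.228 ± 0.05693 → (-0.285, -0.171).
With 95% confidence, each one-unit increase in driver age is associated with a change of between -0.285 and -0.171 $1000s in insurance claim amount.

(-0.285, -0.171)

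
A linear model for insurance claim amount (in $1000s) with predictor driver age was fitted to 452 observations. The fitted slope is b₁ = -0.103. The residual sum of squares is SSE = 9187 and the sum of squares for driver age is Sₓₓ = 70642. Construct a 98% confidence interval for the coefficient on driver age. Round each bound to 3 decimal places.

MSE = SSE/(n − 2) = 9187/450 = 20.4156.
SE(b₁) = √(MSE/Sₓₓ) = √(20.4156/70642) = 0.017.
df = n − 2 = 450.
t* = t_{0.01, 450} = 2.334663.
Margin = t* × SE = 2.334663 × 0.017 = 0.03969.
CI: -0.103 ± 0.03969 → (-0.143, -0.063).
With 98% confidence, each one-unit increase in driver age is associated with a change of between -0.143 and -0.063 $1000s in insurance claim amount.

(-0.143, -0.063)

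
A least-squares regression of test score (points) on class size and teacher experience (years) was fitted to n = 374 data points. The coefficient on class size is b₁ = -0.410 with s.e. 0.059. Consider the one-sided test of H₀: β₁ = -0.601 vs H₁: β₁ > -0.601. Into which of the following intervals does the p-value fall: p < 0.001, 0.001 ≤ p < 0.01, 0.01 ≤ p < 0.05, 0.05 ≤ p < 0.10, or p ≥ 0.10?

t = (-0.410 − (-0.601)) / 0.059 = 3.237.
df = n − k − 1 = 374 − 2 − 1 = 371.
One-sided p = P(T_{371} > t) ≈ 0.0007.
So p < 0.001.

p < 0.001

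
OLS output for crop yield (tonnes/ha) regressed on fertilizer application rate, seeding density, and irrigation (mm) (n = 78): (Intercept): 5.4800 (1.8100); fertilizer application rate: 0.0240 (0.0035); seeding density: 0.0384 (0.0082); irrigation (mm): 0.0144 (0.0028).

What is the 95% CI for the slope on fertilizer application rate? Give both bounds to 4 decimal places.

Read off: b = 0.0240, SE = 0.0035 for fertilizer application rate.
df = n − k − 1 = 78 − 3 − 1 = 74.
t* = t_{0.025, 74} = 1.992543.
Margin = t* × SE = 1.992543 × 0.0035 = 0.006974.
CI: 0.0240 ± 0.006974 → (0.0170, 0.0310).

(0.0170, 0.0310)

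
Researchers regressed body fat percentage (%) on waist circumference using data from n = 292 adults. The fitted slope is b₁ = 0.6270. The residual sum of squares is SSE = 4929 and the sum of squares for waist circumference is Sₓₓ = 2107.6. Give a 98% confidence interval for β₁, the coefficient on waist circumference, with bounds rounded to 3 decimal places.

MSE = SSE/(n − 2) = 4929/290 = 16.9966.
SE(b₁) = √(MSE/Sₓₓ) = √(16.9966/2107.6) = 0.0898021.
df = n − 2 = 290.
t* = t_{0.01, 290} = 2.339275.
Margin = t* × SE = 2.339275 × 0.0898021 = 0.21007.
CI: 0.6270 ± 0.21007 → (0.417, 0.837).
With 98% confidence, each one-unit increase in waist circumference is associated with a change of between 0.417 and 0.837 % in body fat percentage.

(0.417, 0.837)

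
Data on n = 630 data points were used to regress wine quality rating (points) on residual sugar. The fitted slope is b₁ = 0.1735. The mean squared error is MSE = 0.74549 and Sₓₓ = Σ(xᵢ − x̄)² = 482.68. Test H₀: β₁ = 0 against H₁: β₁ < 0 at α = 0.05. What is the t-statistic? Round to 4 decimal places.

t = 4.4148

SE(b₁) = √(MSE/Sₓₓ) = √(0.74549/482.68) = 0.0392999.
t = 0.1735 / 0.0392999 = 4.4148.
df = n − 2 = 628.
One-sided p ≈ 1.0000, which is ≥ 0.05, so fail to reject H₀.
The data do not give significant evidence that the true slope on residual sugar is negative.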